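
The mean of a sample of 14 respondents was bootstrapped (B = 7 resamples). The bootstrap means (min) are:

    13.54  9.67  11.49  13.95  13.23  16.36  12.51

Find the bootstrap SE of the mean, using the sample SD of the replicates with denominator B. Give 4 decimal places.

SE* = 1.9323

Bootstrap SE is the standard deviation of the 7 replicate means.
Mean of replicates: (13.54 + 9.67 + 11.49 + 13.95 + 13.23 + 16.36 + 12.51) / 7 = 90.75000 / 7 = 12.96429
Sum of squared deviations: (+0.57571)² + (−3.29429)² + (−1.47429)² + (+0.98571)² + (+0.26571)² + (+3.39571)² + (−0.45429)² = 26.13677
Variance = 26.13677 / 7 = 3.73382
SE* = √3.73382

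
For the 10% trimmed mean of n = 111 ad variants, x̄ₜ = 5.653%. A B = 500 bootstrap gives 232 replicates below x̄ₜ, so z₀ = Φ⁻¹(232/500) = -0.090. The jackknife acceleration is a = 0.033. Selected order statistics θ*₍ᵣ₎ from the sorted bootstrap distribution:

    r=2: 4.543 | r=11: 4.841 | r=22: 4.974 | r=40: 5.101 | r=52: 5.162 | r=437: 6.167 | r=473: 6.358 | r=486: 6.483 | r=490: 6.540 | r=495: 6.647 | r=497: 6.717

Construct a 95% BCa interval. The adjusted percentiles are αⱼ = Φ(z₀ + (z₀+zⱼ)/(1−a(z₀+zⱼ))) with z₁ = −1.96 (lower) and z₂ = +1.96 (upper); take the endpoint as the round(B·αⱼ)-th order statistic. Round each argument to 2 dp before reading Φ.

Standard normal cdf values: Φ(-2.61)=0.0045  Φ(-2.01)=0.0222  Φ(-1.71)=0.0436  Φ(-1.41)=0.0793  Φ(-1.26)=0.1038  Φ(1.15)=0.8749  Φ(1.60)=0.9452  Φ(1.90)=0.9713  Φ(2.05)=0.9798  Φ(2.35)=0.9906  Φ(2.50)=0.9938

(4.841, 6.483)

Lower: z₀ + z₁ = -0.090 + (-1.960) = -2.050; 1 − a(z₀+z₁) = 1 − (0.033)(-2.050) = 1.0676; argument = -0.090 + (-2.050)/1.0676 = -2.0101 → -2.01.
α₁ = Φ(-2.01) = 0.0222; rank = round(500 × 0.0222) = 11; θ*₍11₎ = 4.841.
Upper: z₀ + z₂ = 1.870; 1 − a(z₀+z₂) = 0.9383; argument = 1.9030 → 1.90; α₂ = 0.9713; rank = 486; θ*₍486₎ = 6.483.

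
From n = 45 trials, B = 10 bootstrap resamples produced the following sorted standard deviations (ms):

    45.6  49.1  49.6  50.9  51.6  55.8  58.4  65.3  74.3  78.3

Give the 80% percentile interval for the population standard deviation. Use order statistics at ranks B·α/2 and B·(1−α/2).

α = 0.20; lower rank = 10 × 0.100 = 1; upper rank = 10 × 0.900 = 9.
The 1st smallest replicate is 45.6; the 9th is 74.3.

(45.6, 74.3)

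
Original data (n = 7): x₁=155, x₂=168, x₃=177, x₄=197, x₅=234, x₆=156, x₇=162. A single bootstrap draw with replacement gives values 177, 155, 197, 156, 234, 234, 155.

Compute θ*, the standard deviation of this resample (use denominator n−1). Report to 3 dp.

Mean = 186.8571; sum of squared deviations = 7626.8571
s² = 7626.8571 / 6 = 1271.1429
s = √1271.1429 = 35.653

θ* = 35.653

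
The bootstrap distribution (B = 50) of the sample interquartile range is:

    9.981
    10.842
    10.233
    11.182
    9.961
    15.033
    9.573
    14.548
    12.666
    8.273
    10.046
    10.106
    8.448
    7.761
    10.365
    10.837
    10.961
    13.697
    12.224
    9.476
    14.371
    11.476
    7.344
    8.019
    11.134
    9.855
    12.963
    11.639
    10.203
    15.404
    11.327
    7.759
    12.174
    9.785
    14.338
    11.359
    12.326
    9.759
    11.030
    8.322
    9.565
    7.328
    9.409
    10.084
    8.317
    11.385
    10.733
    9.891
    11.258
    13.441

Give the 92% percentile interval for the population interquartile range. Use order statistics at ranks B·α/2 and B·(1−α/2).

(7.344, 14.548)

Sorted replicates: 7.328, 7.344, 7.759, 7.761, 8.019, 8.273, 8.317, 8.322, 8.448, 9.409, 9.476, 9.565, 9.573, 9.759, 9.785, 9.855, 9.891, 9.961, 9.981, 10.046, 10.084, 10.106, 10.203, 10.233, 10.365, 10.733, 10.837, 10.842, 10.961, 11.030, 11.134, 11.182, 11.258, 11.327, 11.359, 11.385, 11.476, 11.639, 12.174, 12.224, 12.326, 12.666, 12.963, 13.441, 13.697, 14.338, 14.371, 14.548, 15.033, 15.404
α = 0.08; lower rank = 50 × 0.040 = 2; upper rank = 50 × 0.960 = 48.
The 2nd smallest replicate is 7.344; the 48th is 14.548.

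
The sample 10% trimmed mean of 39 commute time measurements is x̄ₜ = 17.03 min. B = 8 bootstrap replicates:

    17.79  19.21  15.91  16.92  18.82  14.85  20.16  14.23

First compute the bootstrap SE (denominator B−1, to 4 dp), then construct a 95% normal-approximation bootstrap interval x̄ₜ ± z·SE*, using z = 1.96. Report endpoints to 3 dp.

(12.849, 21.211)

Mean of replicates = 17.2363; sum of squared deviations = 31.8496; SE* = √(31.8496/7) = 2.1331
Margin = 1.96 × 2.1331 = 4.1809
Interval: 17.03 ± 4.1809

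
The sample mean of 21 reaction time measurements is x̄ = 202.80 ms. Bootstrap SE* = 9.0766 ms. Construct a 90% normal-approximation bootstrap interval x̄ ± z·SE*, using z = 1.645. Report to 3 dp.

Margin = 1.645 × 9.0766 = 14.9310
Interval: 202.80 ± 14.9310

(187.869, 217.731)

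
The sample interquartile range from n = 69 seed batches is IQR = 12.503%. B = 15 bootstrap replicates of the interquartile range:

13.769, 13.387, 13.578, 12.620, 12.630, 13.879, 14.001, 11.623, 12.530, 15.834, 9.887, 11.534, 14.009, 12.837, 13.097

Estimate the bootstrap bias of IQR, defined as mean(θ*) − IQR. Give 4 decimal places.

bias = +0.5113

mean(θ*) = (13.769 + 13.387 + 13.578 + 12.620 + 12.630 + 13.879 + 14.001 + 11.623 + 12.530 + 15.834 + 9.887 + 11.534 + 14.009 + 12.837 + 13.097) / 15 = 13.01433
bias = 13.01433 − 12.503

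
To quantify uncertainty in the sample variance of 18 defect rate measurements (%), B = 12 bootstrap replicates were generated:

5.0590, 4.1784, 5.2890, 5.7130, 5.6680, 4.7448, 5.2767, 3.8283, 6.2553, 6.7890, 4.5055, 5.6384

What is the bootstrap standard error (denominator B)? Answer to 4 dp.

Bootstrap SE is the standard deviation of the 12 replicate variances.
Mean of replicates: (5.0590 + 4.1784 + 5.2890 + 5.7130 + 5.6680 + 4.7448 + 5.2767 + 3.8283 + 6.2553 + 6.7890 + 4.5055 + 5.6384) / 12 = 62.94540 / 12 = 5.24545
Sum of squared deviations: (−0.18645)² + (−1.06705)² + (+0.04355)² + (+0.46755)² + (+0.42255)² + (−0.50065)² + (+0.03125)² + (−1.41715)² + (+1.00985)² + (+1.54355)² + (−0.73995)² + (+0.39295)² = 7.93663
Variance = 7.93663 / 12 = 0.66139
SE* = √0.66139

SE* = 0.8133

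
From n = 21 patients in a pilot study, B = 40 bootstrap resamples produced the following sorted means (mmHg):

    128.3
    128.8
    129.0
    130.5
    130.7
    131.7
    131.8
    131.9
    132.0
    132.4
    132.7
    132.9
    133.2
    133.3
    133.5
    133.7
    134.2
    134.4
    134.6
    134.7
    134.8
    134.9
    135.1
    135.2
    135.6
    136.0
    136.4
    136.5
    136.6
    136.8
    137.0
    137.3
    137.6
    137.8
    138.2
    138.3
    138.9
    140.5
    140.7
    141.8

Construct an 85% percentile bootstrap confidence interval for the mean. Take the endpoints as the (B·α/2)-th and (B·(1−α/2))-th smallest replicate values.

(129.0, 138.9)

α = 0.15; lower rank = 40 × 0.075 = 3; upper rank = 40 × 0.925 = 37.
The 3rd smallest replicate is 129.0; the 37th is 138.9.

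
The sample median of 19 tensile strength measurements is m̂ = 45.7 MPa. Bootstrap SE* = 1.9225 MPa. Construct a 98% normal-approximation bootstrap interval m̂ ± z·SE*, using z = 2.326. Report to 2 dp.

Margin = 2.326 × 1.9225 = 4.472
Interval: 45.7 ± 4.472

(41.23, 50.17)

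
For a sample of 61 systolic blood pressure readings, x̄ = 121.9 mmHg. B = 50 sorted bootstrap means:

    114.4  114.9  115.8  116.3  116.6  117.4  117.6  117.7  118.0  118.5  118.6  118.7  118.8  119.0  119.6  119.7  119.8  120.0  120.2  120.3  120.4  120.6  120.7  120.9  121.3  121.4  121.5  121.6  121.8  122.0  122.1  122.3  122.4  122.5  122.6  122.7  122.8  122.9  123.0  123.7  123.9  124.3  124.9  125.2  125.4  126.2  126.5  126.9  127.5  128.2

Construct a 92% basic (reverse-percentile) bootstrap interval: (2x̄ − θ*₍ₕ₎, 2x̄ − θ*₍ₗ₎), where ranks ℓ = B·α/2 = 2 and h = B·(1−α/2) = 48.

Percentile endpoints at ranks 2 and 48: θ*₍2₎ = 114.9, θ*₍48₎ = 126.9.
Basic interval reflects these around x̄:
  lower = 2 × 121.9 − 126.9 = 116.9
  upper = 2 × 121.9 − 114.9 = 128.9

(116.9, 128.9)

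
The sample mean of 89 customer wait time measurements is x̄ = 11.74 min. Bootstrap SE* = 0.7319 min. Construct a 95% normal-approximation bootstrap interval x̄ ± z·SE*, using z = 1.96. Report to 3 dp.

Margin = 1.96 × 0.7319 = 1.4345
Interval: 11.74 ± 1.4345

(10.305, 13.175)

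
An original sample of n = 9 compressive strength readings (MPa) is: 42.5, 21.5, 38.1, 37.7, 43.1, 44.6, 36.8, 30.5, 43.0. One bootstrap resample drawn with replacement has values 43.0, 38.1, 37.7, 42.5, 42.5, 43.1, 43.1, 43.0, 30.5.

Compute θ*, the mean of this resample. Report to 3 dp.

Mean = (43.0 + 38.1 + 37.7 + 42.5 + 42.5 + 43.1 + 43.1 + 43.0 + 30.5) / 9 = 363.50 / 9 = 40.389

θ* = 40.389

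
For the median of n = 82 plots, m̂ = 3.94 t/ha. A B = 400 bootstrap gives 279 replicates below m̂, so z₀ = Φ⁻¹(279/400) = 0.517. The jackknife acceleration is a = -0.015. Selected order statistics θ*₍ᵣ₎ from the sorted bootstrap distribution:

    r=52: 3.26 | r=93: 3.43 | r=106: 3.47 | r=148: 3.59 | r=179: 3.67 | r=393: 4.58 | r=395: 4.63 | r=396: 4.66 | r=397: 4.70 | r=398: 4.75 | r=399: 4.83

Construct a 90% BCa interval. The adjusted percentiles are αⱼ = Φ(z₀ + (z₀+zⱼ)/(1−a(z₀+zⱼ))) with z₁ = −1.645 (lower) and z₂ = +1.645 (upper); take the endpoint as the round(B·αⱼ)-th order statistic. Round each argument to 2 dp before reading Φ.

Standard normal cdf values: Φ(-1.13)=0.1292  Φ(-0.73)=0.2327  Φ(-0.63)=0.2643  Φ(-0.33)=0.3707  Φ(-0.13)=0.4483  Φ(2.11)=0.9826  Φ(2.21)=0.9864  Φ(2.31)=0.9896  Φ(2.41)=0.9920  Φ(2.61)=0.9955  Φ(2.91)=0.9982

Lower: z₀ + z₁ = 0.517 + (-1.645) = -1.128; 1 − a(z₀+z₁) = 1 − (-0.015)(-1.128) = 0.9831; argument = 0.517 + (-1.128)/0.9831 = -0.6304 → -0.63.
α₁ = Φ(-0.63) = 0.2643; rank = round(400 × 0.2643) = 106; θ*₍106₎ = 3.47.
Upper: z₀ + z₂ = 2.162; 1 − a(z₀+z₂) = 1.0324; argument = 2.6111 → 2.61; α₂ = 0.9955; rank = 398; θ*₍398₎ = 4.75.

(3.47, 4.75)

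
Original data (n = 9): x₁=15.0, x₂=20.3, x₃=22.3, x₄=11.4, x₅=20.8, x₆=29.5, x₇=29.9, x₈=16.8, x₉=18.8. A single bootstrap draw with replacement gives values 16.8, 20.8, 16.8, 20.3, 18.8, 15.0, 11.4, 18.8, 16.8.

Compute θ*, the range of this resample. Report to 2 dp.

Range = 20.8 − 11.4 = 9.40

θ* = 9.40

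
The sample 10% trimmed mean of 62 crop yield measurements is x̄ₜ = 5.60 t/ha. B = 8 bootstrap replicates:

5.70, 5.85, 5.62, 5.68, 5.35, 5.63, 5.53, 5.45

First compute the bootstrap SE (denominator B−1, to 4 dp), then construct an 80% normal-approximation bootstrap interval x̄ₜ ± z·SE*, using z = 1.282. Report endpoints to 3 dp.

(5.400, 5.800)

Mean of replicates = 5.6013; sum of squared deviations = 0.1701; SE* = √(0.1701/7) = 0.1559
Margin = 1.282 × 0.1559 = 0.1999
Interval: 5.60 ± 0.1999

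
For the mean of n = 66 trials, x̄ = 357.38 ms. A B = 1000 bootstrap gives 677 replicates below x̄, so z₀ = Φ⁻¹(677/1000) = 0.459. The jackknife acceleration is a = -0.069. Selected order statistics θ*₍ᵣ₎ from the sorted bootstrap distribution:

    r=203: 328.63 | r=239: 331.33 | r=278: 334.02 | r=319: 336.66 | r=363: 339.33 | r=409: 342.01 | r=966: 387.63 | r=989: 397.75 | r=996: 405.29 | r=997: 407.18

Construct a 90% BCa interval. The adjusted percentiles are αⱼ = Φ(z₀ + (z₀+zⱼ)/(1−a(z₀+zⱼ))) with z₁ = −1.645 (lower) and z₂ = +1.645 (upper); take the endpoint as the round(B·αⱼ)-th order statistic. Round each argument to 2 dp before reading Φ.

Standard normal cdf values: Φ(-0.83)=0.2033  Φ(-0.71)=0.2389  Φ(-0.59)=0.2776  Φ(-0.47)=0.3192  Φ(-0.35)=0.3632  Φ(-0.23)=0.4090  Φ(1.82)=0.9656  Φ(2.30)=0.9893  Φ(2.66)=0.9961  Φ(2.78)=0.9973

(328.63, 397.75)

Lower: z₀ + z₁ = 0.459 + (-1.645) = -1.186; 1 − a(z₀+z₁) = 1 − (-0.069)(-1.186) = 0.9182; argument = 0.459 + (-1.186)/0.9182 = -0.8327 → -0.83.
α₁ = Φ(-0.83) = 0.2033; rank = round(1000 × 0.2033) = 203; θ*₍203₎ = 328.63.
Upper: z₀ + z₂ = 2.104; 1 − a(z₀+z₂) = 1.1452; argument = 2.2963 → 2.30; α₂ = 0.9893; rank = 989; θ*₍989₎ = 397.75.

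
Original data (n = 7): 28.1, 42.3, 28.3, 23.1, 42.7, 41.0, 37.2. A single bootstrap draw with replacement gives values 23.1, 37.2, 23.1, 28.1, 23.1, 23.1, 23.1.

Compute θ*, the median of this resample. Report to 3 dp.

Sorted: 23.1, 23.1, 23.1, 23.1, 23.1, 28.1, 37.2
Median = middle value = 23.100

θ* = 23.100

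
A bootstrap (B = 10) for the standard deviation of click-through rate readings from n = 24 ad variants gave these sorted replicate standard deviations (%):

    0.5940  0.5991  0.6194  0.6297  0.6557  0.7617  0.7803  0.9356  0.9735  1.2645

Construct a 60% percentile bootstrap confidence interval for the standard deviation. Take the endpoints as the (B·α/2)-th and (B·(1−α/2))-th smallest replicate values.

α = 0.40; lower rank = 10 × 0.200 = 2; upper rank = 10 × 0.800 = 8.
The 2nd smallest replicate is 0.5991; the 8th is 0.9356.

(0.5991, 0.9356)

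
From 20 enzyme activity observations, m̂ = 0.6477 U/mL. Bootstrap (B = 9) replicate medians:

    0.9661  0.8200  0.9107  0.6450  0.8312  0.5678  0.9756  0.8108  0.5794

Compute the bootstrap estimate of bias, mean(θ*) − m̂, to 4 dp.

mean(θ*) = (0.9661 + 0.8200 + 0.9107 + 0.6450 + 0.8312 + 0.5678 + 0.9756 + 0.8108 + 0.5794) / 9 = 0.78962
bias = 0.78962 − 0.6477

bias = +0.1419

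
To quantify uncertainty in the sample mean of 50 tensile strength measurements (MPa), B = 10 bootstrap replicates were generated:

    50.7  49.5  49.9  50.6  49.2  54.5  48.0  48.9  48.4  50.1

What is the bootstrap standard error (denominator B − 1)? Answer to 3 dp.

SE* = 1.819

Bootstrap SE is the standard deviation of the 10 replicate means.
Mean of replicates: (50.7 + 49.5 + 49.9 + 50.6 + 49.2 + 54.5 + 48.0 + 48.9 + 48.4 + 50.1) / 10 = 499.8000 / 10 = 49.9800
Sum of squared deviations: (+0.7200)² + (−0.4800)² + (−0.0800)² + (+0.6200)² + (−0.7800)² + (+4.5200)² + (−1.9800)² + (−1.0800)² + (−1.5800)² + (+0.1200)² = 29.7760
Variance = 29.7760 / 9 = 3.3084
SE* = √3.3084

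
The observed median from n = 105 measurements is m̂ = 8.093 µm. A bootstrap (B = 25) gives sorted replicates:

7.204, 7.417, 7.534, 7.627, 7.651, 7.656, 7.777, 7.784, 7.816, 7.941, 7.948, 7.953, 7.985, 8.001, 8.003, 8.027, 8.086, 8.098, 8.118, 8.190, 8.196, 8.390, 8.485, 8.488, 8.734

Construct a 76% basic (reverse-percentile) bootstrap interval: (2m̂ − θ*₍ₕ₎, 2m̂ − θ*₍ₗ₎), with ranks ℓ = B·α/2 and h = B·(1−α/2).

(7.796, 8.652)

Percentile endpoints at ranks 3 and 22: θ*₍3₎ = 7.534, θ*₍22₎ = 8.390.
Basic interval reflects these around m̂:
  lower = 2 × 8.093 − 8.390 = 7.796
  upper = 2 × 8.093 − 7.534 = 8.652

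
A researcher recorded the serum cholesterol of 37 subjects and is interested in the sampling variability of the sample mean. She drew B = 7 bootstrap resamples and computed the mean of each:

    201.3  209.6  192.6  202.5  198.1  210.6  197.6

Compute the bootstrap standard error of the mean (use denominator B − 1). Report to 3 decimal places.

SE* = 6.519

Bootstrap SE is the standard deviation of the 7 replicate means.
Mean of replicates: (201.3 + 209.6 + 192.6 + 202.5 + 198.1 + 210.6 + 197.6) / 7 = 1412.3000 / 7 = 201.7571
Sum of squared deviations: (−0.4571)² + (+7.8429)² + (−9.1571)² + (+0.7429)² + (−3.6571)² + (+8.8429)² + (−4.1571)² = 254.9771
Variance = 254.9771 / 6 = 42.4962
SE* = √42.4962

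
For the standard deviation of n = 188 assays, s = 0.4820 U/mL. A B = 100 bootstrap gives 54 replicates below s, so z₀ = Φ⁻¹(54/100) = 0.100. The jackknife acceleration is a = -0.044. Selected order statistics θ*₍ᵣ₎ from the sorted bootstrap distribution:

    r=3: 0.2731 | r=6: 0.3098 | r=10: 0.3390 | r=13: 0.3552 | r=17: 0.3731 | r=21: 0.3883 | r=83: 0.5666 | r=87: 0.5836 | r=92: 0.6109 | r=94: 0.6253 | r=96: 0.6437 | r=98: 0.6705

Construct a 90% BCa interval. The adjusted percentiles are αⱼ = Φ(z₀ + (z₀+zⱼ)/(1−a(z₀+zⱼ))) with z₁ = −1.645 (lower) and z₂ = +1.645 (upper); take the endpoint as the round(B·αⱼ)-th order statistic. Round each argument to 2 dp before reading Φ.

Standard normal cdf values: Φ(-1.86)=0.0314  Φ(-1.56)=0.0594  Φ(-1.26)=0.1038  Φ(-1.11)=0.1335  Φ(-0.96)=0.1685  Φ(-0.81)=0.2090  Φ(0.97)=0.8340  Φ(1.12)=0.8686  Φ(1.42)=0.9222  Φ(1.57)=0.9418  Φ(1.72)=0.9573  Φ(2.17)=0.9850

Lower: z₀ + z₁ = 0.100 + (-1.645) = -1.545; 1 − a(z₀+z₁) = 1 − (-0.044)(-1.545) = 0.9320; argument = 0.100 + (-1.545)/0.9320 = -1.5577 → -1.56.
α₁ = Φ(-1.56) = 0.0594; rank = round(100 × 0.0594) = 6; θ*₍6₎ = 0.3098.
Upper: z₀ + z₂ = 1.745; 1 − a(z₀+z₂) = 1.0768; argument = 1.7206 → 1.72; α₂ = 0.9573; rank = 96; θ*₍96₎ = 0.6437.

(0.3098, 0.6437)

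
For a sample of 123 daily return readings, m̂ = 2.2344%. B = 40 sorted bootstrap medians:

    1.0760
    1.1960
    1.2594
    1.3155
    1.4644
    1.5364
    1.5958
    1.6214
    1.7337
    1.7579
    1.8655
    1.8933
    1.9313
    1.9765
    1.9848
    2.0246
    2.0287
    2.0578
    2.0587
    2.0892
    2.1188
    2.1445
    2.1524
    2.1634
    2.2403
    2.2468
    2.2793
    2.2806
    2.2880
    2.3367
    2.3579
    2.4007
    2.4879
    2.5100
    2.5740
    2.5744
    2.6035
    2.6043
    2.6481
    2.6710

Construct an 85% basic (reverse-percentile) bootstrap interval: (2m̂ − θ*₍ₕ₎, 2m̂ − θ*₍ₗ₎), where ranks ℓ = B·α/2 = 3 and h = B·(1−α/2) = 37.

(1.8653, 3.2094)

Percentile endpoints at ranks 3 and 37: θ*₍3₎ = 1.2594, θ*₍37₎ = 2.6035.
Basic interval reflects these around m̂:
  lower = 2 × 2.2344 − 2.6035 = 1.8653
  upper = 2 × 2.2344 − 1.2594 = 3.2094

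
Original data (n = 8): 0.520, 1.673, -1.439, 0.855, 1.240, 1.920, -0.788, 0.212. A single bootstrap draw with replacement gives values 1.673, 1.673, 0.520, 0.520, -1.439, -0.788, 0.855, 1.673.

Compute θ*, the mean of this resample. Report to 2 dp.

θ* = 0.59

Mean = (1.673 + 1.673 + 0.520 + 0.520 + (-1.439) + (-0.788) + 0.855 + 1.673) / 8 = 4.6870 / 8 = 0.59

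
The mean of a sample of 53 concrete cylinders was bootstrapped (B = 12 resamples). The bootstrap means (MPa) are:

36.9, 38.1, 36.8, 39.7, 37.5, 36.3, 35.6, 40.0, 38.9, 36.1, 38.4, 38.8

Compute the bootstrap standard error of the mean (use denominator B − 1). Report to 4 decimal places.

SE* = 1.4450

Bootstrap SE is the standard deviation of the 12 replicate means.
Mean of replicates: (36.9 + 38.1 + 36.8 + 39.7 + 37.5 + 36.3 + 35.6 + 40.0 + 38.9 + 36.1 + 38.4 + 38.8) / 12 = 453.10000 / 12 = 37.75833
Sum of squared deviations: (−0.85833)² + (+0.34167)² + (−0.95833)² + (+1.94167)² + (−0.25833)² + (−1.45833)² + (−2.15833)² + (+2.24167)² + (+1.14167)² + (−1.65833)² + (+0.64167)² + (+1.04167)² = 22.96917
Variance = 22.96917 / 11 = 2.08811
SE* = √2.08811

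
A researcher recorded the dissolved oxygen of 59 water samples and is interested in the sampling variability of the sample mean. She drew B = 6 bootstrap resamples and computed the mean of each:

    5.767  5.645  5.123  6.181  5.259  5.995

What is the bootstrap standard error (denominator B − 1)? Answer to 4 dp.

SE* = 0.4110

Bootstrap SE is the standard deviation of the 6 replicate means.
Mean of replicates: (5.767 + 5.645 + 5.123 + 6.181 + 5.259 + 5.995) / 6 = 33.97000 / 6 = 5.66167
Sum of squared deviations: (+0.10533)² + (−0.01667)² + (−0.53867)² + (+0.51933)² + (−0.40267)² + (+0.33333)² = 0.84449
Variance = 0.84449 / 5 = 0.16890
SE* = √0.16890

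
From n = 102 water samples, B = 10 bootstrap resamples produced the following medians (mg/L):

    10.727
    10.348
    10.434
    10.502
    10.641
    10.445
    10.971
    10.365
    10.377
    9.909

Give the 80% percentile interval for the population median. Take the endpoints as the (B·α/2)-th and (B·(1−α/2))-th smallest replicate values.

(9.909, 10.727)

Sorted replicates: 9.909, 10.348, 10.365, 10.377, 10.434, 10.445, 10.502, 10.641, 10.727, 10.971
α = 0.20; lower rank = 10 × 0.100 = 1; upper rank = 10 × 0.900 = 9.
The 1st smallest replicate is 9.909; the 9th is 10.727.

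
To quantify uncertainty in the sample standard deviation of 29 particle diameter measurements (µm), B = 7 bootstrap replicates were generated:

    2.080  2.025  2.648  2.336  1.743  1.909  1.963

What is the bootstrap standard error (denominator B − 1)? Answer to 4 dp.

SE* = 0.3013

Bootstrap SE is the standard deviation of the 7 replicate standard deviations.
Mean of replicates: (2.080 + 2.025 + 2.648 + 2.336 + 1.743 + 1.909 + 1.963) / 7 = 14.70400 / 7 = 2.10057
Sum of squared deviations: (−0.02057)² + (−0.07557)² + (+0.54743)² + (+0.23543)² + (−0.35757)² + (−0.19157)² + (−0.13757)² = 0.54472
Variance = 0.54472 / 6 = 0.09079
SE* = √0.09079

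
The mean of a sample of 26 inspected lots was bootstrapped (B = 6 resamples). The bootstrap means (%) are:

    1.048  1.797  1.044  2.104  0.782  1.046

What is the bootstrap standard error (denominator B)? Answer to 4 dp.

Bootstrap SE is the standard deviation of the 6 replicate means.
Mean of replicates: (1.048 + 1.797 + 1.044 + 2.104 + 0.782 + 1.046) / 6 = 7.82100 / 6 = 1.30350
Sum of squared deviations: (−0.25550)² + (+0.49350)² + (−0.25950)² + (+0.80050)² + (−0.52150)² + (−0.25750)² = 1.35523
Variance = 1.35523 / 6 = 0.22587
SE* = √0.22587

SE* = 0.4753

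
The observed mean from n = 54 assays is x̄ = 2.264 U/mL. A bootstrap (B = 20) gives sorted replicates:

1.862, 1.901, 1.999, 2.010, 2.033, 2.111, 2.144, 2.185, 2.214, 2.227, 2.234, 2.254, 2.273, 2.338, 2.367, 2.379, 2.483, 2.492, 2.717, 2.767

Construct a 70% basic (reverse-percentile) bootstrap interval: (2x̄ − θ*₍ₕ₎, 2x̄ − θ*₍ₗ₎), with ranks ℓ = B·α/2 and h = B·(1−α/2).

Percentile endpoints at ranks 3 and 17: θ*₍3₎ = 1.999, θ*₍17₎ = 2.483.
Basic interval reflects these around x̄:
  lower = 2 × 2.264 − 2.483 = 2.045
  upper = 2 × 2.264 − 1.999 = 2.529

(2.045, 2.529)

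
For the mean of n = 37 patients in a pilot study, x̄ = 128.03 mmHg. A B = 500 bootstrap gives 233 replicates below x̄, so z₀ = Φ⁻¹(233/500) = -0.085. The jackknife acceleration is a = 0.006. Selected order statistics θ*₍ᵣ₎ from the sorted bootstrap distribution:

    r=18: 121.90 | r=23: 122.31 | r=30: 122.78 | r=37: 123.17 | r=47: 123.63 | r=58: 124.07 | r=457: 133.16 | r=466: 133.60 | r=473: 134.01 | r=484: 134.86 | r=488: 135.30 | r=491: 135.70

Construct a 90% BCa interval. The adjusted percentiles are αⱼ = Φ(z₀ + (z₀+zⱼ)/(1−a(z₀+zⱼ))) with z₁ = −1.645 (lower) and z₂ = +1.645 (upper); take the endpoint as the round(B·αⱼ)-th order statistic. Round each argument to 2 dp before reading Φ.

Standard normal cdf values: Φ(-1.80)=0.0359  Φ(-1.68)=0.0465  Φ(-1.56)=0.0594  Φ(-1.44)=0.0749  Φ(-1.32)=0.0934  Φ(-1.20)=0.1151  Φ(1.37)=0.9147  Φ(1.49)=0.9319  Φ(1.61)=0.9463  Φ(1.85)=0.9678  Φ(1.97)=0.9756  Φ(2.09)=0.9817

Lower: z₀ + z₁ = -0.085 + (-1.645) = -1.730; 1 − a(z₀+z₁) = 1 − (0.006)(-1.730) = 1.0104; argument = -0.085 + (-1.730)/1.0104 = -1.7972 → -1.80.
α₁ = Φ(-1.80) = 0.0359; rank = round(500 × 0.0359) = 18; θ*₍18₎ = 121.90.
Upper: z₀ + z₂ = 1.560; 1 − a(z₀+z₂) = 0.9906; argument = 1.4897 → 1.49; α₂ = 0.9319; rank = 466; θ*₍466₎ = 133.60.

(121.90, 133.60)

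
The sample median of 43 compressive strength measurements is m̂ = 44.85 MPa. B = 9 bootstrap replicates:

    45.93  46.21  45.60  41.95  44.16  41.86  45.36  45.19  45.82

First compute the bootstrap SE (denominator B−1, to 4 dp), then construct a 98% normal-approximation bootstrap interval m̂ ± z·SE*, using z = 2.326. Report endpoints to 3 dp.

Mean of replicates = 44.6756; sum of squared deviations = 22.4474; SE* = √(22.4474/8) = 1.6751
Margin = 2.326 × 1.6751 = 3.8963
Interval: 44.85 ± 3.8963

(40.954, 48.746)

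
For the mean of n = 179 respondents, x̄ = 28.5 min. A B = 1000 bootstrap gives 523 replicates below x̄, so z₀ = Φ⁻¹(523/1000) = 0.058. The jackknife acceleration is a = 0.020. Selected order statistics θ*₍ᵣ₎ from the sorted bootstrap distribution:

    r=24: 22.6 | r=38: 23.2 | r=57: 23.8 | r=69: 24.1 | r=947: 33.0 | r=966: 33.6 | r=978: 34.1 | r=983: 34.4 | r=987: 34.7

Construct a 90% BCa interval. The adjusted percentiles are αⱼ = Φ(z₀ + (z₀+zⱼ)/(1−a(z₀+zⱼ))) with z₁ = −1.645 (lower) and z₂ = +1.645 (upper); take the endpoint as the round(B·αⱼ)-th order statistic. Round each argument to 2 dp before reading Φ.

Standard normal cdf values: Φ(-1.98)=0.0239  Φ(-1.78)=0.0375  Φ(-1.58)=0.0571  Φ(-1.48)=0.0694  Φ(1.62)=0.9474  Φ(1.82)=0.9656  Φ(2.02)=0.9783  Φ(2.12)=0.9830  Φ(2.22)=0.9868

Lower: z₀ + z₁ = 0.058 + (-1.645) = -1.587; 1 − a(z₀+z₁) = 1 − (0.020)(-1.587) = 1.0317; argument = 0.058 + (-1.587)/1.0317 = -1.4802 → -1.48.
α₁ = Φ(-1.48) = 0.0694; rank = round(1000 × 0.0694) = 69; θ*₍69₎ = 24.1.
Upper: z₀ + z₂ = 1.703; 1 − a(z₀+z₂) = 0.9659; argument = 1.8210 → 1.82; α₂ = 0.9656; rank = 966; θ*₍966₎ = 33.6.

(24.1, 33.6)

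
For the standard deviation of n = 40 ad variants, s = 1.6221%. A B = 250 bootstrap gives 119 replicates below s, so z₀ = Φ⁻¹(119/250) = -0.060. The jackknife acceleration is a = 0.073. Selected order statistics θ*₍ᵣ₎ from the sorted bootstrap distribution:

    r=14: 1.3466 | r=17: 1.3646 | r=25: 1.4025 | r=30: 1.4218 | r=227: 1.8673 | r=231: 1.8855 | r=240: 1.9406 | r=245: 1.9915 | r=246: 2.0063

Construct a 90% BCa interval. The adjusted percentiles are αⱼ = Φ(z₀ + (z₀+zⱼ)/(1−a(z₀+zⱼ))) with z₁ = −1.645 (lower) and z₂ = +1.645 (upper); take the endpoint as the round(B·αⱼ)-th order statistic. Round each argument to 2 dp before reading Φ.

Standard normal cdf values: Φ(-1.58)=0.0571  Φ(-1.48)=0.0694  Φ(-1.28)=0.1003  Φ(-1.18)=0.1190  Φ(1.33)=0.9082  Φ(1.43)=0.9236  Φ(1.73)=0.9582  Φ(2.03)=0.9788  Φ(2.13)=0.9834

Lower: z₀ + z₁ = -0.060 + (-1.645) = -1.705; 1 − a(z₀+z₁) = 1 − (0.073)(-1.705) = 1.1245; argument = -0.060 + (-1.705)/1.1245 = -1.5763 → -1.58.
α₁ = Φ(-1.58) = 0.0571; rank = round(250 × 0.0571) = 14; θ*₍14₎ = 1.3466.
Upper: z₀ + z₂ = 1.585; 1 − a(z₀+z₂) = 0.8843; argument = 1.7324 → 1.73; α₂ = 0.9582; rank = 240; θ*₍240₎ = 1.9406.

(1.3466, 1.9406)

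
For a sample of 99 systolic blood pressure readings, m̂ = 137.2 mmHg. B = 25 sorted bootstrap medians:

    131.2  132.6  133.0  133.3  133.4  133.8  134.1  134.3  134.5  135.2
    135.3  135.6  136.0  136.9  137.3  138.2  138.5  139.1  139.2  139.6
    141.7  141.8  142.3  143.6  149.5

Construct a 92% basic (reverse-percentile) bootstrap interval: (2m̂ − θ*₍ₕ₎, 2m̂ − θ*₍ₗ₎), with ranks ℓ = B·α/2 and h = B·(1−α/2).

Percentile endpoints at ranks 1 and 24: θ*₍1₎ = 131.2, θ*₍24₎ = 143.6.
Basic interval reflects these around m̂:
  lower = 2 × 137.2 − 143.6 = 130.8
  upper = 2 × 137.2 − 131.2 = 143.2

(130.8, 143.2)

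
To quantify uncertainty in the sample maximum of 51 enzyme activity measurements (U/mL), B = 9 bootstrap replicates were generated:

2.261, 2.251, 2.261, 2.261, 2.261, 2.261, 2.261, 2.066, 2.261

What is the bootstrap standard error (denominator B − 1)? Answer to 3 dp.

SE* = 0.065

Bootstrap SE is the standard deviation of the 9 replicate maximums.
Mean of replicates: (2.261 + 2.251 + 2.261 + 2.261 + 2.261 + 2.261 + 2.261 + 2.066 + 2.261) / 9 = 20.1440 / 9 = 2.2382
Sum of squared deviations: (+0.0228)² + (+0.0128)² + (+0.0228)² + (+0.0228)² + (+0.0228)² + (+0.0228)² + (+0.0228)² + (−0.1722)² + (+0.0228)² = 0.0335
Variance = 0.0335 / 8 = 0.0042
SE* = √0.0042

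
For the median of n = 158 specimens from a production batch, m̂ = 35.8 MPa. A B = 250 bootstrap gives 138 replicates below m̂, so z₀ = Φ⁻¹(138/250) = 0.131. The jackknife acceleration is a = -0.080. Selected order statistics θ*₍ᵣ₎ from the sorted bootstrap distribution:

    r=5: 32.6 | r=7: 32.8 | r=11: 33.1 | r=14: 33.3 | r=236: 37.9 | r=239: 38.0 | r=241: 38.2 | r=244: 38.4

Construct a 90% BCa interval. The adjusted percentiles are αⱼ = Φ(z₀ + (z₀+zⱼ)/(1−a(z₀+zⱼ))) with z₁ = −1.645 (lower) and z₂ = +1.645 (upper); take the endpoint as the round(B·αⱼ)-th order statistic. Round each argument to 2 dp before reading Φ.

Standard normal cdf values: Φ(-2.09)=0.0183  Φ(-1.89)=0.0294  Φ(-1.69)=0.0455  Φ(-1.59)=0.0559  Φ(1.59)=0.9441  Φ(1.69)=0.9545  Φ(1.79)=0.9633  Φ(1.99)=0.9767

Lower: z₀ + z₁ = 0.131 + (-1.645) = -1.514; 1 − a(z₀+z₁) = 1 − (-0.080)(-1.514) = 0.8789; argument = 0.131 + (-1.514)/0.8789 = -1.5916 → -1.59.
α₁ = Φ(-1.59) = 0.0559; rank = round(250 × 0.0559) = 14; θ*₍14₎ = 33.3.
Upper: z₀ + z₂ = 1.776; 1 − a(z₀+z₂) = 1.1421; argument = 1.6861 → 1.69; α₂ = 0.9545; rank = 239; θ*₍239₎ = 38.0.

(33.3, 38.0)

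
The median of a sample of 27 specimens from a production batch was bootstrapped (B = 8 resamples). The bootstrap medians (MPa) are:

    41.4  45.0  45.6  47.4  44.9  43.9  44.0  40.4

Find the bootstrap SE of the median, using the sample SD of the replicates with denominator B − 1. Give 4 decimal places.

SE* = 2.2556

Bootstrap SE is the standard deviation of the 8 replicate medians.
Mean of replicates: (41.4 + 45.0 + 45.6 + 47.4 + 44.9 + 43.9 + 44.0 + 40.4) / 8 = 352.60000 / 8 = 44.07500
Sum of squared deviations: (−2.67500)² + (+0.92500)² + (+1.52500)² + (+3.32500)² + (+0.82500)² + (−0.17500)² + (−0.07500)² + (−3.67500)² = 35.61500
Variance = 35.61500 / 7 = 5.08786
SE* = √5.08786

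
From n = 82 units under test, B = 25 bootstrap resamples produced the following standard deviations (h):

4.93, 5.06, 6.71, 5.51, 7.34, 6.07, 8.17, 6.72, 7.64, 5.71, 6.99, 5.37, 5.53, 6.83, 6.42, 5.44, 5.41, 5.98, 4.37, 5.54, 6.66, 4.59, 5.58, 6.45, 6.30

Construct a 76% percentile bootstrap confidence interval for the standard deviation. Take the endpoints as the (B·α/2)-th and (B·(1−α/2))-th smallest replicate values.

Sorted replicates: 4.37, 4.59, 4.93, 5.06, 5.37, 5.41, 5.44, 5.51, 5.53, 5.54, 5.58, 5.71, 5.98, 6.07, 6.30, 6.42, 6.45, 6.66, 6.71, 6.72, 6.83, 6.99, 7.34, 7.64, 8.17
α = 0.24; lower rank = 25 × 0.120 = 3; upper rank = 25 × 0.880 = 22.
The 3rd smallest replicate is 4.93; the 22nd is 6.99.

(4.93, 6.99)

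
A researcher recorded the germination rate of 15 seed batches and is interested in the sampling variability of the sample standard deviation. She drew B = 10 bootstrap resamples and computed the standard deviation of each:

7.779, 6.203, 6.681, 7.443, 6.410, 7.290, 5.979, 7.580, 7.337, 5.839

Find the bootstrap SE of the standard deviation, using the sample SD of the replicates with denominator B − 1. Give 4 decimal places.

Bootstrap SE is the standard deviation of the 10 replicate standard deviations.
Mean of replicates: (7.779 + 6.203 + 6.681 + 7.443 + 6.410 + 7.290 + 5.979 + 7.580 + 7.337 + 5.839) / 10 = 68.54100 / 10 = 6.85410
Sum of squared deviations: (+0.92490)² + (−0.65110)² + (−0.17310)² + (+0.58890)² + (−0.44410)² + (+0.43590)² + (−0.87510)² + (+0.72590)² + (+0.48290)² + (−1.01510)² = 4.59972
Variance = 4.59972 / 9 = 0.51108
SE* = √0.51108

SE* = 0.7149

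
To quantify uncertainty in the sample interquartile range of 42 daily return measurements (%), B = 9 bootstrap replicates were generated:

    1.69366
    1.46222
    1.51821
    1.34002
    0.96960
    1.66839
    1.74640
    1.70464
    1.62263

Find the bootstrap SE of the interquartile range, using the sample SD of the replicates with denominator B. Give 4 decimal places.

SE* = 0.2325

Bootstrap SE is the standard deviation of the 9 replicate interquartile ranges.
Mean of replicates: (1.69366 + 1.46222 + 1.51821 + 1.34002 + 0.96960 + 1.66839 + 1.74640 + 1.70464 + 1.62263) / 9 = 13.725770 / 9 = 1.525086
Sum of squared deviations: (+0.168574)² + (−0.062866)² + (−0.006876)² + (−0.185066)² + (−0.555486)² + (+0.143304)² + (+0.221314)² + (+0.179554)² + (+0.097544)² = 0.486501
Variance = 0.486501 / 9 = 0.054056
SE* = √0.054056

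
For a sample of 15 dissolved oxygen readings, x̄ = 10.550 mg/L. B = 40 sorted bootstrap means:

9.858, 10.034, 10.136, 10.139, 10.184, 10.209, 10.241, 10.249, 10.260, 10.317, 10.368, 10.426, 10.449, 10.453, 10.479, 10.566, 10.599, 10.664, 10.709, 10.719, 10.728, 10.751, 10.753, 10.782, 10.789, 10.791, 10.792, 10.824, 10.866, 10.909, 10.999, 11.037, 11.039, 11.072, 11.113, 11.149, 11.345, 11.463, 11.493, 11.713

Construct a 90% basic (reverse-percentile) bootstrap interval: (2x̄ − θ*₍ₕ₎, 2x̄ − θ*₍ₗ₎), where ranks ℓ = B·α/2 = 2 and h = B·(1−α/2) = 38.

Percentile endpoints at ranks 2 and 38: θ*₍2₎ = 10.034, θ*₍38₎ = 11.463.
Basic interval reflects these around x̄:
  lower = 2 × 10.550 − 11.463 = 9.637
  upper = 2 × 10.550 − 10.034 = 11.066

(9.637, 11.066)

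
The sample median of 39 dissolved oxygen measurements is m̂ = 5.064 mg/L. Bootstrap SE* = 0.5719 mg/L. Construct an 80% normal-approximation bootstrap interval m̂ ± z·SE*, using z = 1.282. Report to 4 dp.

(4.3308, 5.7972)

Margin = 1.282 × 0.5719 = 0.73318
Interval: 5.064 ± 0.73318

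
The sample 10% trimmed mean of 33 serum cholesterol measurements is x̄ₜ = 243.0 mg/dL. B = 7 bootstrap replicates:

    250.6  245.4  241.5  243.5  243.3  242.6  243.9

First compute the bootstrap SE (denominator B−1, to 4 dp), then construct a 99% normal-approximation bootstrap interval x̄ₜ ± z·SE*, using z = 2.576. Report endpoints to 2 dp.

(235.32, 250.68)

Mean of replicates = 244.4000; sum of squared deviations = 53.3600; SE* = √(53.3600/6) = 2.9822
Margin = 2.576 × 2.9822 = 7.682
Interval: 243.0 ± 7.682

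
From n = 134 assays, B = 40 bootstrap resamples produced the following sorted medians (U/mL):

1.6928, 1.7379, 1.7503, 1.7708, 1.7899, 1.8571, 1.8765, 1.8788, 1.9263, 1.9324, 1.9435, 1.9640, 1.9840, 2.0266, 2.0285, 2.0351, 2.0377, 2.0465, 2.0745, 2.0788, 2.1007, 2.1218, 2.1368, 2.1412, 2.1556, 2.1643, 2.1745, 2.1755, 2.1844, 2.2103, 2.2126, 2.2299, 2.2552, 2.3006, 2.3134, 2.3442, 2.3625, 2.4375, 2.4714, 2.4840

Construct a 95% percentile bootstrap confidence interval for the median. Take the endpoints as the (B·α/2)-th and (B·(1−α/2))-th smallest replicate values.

(1.6928, 2.4714)

α = 0.05; lower rank = 40 × 0.025 = 1; upper rank = 40 × 0.975 = 39.
The 1st smallest replicate is 1.6928; the 39th is 2.4714.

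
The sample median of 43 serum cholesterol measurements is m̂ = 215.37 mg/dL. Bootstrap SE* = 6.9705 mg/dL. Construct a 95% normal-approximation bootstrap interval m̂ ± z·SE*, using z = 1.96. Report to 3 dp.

(201.708, 229.032)

Margin = 1.96 × 6.9705 = 13.6622
Interval: 215.37 ± 13.6622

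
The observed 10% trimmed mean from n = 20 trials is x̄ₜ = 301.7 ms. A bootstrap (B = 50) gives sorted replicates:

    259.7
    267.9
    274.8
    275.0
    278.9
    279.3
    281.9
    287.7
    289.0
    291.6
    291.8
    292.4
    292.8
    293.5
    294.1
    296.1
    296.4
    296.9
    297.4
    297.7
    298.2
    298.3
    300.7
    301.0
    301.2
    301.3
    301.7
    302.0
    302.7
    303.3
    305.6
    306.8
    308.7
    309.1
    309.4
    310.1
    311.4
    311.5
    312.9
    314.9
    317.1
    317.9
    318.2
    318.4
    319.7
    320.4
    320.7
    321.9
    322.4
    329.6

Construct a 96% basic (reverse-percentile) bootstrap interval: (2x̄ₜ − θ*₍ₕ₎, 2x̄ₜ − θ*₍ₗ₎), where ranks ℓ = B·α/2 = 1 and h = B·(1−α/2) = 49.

Percentile endpoints at ranks 1 and 49: θ*₍1₎ = 259.7, θ*₍49₎ = 322.4.
Basic interval reflects these around x̄ₜ:
  lower = 2 × 301.7 − 322.4 = 281.0
  upper = 2 × 301.7 − 259.7 = 343.7

(281.0, 343.7)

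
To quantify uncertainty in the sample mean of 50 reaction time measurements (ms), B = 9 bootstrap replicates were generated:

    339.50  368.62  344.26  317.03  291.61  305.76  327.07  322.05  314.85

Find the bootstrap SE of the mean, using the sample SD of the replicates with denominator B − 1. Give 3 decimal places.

Bootstrap SE is the standard deviation of the 9 replicate means.
Mean of replicates: (339.50 + 368.62 + 344.26 + 317.03 + 291.61 + 305.76 + 327.07 + 322.05 + 314.85) / 9 = 2930.7500 / 9 = 325.6389
Sum of squared deviations: (+13.8611)² + (+42.9811)² + (+18.6211)² + (−8.6089)² + (−34.0289)² + (−19.8789)² + (+1.4311)² + (−3.5889)² + (−10.7889)² = 4144.8289
Variance = 4144.8289 / 8 = 518.1036
SE* = √518.1036

SE* = 22.762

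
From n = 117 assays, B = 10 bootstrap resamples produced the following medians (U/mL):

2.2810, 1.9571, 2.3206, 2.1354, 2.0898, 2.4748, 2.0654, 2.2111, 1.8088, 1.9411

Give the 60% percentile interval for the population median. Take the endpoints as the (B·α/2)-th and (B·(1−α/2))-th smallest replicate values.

(1.9411, 2.2810)

Sorted replicates: 1.8088, 1.9411, 1.9571, 2.0654, 2.0898, 2.1354, 2.2111, 2.2810, 2.3206, 2.4748
α = 0.40; lower rank = 10 × 0.200 = 2; upper rank = 10 × 0.800 = 8.
The 2nd smallest replicate is 1.9411; the 8th is 2.2810.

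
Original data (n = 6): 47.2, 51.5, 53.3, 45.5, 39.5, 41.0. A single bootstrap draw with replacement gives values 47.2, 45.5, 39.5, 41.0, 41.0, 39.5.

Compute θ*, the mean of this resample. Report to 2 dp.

θ* = 42.28

Mean = (47.2 + 45.5 + 39.5 + 41.0 + 41.0 + 39.5) / 6 = 253.70 / 6 = 42.28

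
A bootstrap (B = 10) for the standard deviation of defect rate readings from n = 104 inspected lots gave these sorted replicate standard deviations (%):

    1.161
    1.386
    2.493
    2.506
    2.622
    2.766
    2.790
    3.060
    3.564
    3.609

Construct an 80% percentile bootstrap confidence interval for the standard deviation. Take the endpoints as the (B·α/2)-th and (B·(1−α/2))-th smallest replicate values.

α = 0.20; lower rank = 10 × 0.100 = 1; upper rank = 10 × 0.900 = 9.
The 1st smallest replicate is 1.161; the 9th is 3.564.

(1.161, 3.564)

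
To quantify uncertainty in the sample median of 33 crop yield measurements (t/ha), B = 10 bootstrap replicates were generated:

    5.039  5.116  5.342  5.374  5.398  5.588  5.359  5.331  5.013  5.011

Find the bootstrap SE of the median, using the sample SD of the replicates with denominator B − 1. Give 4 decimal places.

SE* = 0.1982

Bootstrap SE is the standard deviation of the 10 replicate medians.
Mean of replicates: (5.039 + 5.116 + 5.342 + 5.374 + 5.398 + 5.588 + 5.359 + 5.331 + 5.013 + 5.011) / 10 = 52.57100 / 10 = 5.25710
Sum of squared deviations: (−0.21810)² + (−0.14110)² + (+0.08490)² + (+0.11690)² + (+0.14090)² + (+0.33090)² + (+0.10190)² + (+0.07390)² + (−0.24410)² + (−0.24610)² = 0.35369
Variance = 0.35369 / 9 = 0.03930
SE* = √0.03930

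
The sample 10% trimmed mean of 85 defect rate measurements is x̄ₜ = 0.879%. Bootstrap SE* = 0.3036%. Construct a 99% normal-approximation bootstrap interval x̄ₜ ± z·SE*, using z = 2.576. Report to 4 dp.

Margin = 2.576 × 0.3036 = 0.78207
Interval: 0.879 ± 0.78207

(0.0969, 1.6611)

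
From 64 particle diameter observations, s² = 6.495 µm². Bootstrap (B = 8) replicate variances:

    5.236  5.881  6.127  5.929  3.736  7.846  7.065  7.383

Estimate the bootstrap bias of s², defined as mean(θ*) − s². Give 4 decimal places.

bias = −0.3446

mean(θ*) = (5.236 + 5.881 + 6.127 + 5.929 + 3.736 + 7.846 + 7.065 + 7.383) / 8 = 6.15038
bias = 6.15038 − 6.495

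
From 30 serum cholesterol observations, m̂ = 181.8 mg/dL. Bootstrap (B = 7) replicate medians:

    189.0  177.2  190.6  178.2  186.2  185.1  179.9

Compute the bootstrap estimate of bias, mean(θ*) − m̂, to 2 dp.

bias = +1.94

mean(θ*) = (189.0 + 177.2 + 190.6 + 178.2 + 186.2 + 185.1 + 179.9) / 7 = 183.743
bias = 183.743 − 181.8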